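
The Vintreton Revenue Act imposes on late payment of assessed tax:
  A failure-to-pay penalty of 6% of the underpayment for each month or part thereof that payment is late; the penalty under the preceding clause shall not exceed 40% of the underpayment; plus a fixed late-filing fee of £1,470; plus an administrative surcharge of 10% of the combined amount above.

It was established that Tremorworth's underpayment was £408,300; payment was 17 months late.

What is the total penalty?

£181,269

Accrued rate: 6% × 17 = 102%, capped at 40% → 40%
Failure-to-pay penalty: 40% of £408,300 = £163,320
Penalty before surcharge: £163,320 + £1,470 = £164,790
Administrative surcharge: 10% of £164,790 = £16,479
Total penalty: £164,790 + £16,479 = £181,269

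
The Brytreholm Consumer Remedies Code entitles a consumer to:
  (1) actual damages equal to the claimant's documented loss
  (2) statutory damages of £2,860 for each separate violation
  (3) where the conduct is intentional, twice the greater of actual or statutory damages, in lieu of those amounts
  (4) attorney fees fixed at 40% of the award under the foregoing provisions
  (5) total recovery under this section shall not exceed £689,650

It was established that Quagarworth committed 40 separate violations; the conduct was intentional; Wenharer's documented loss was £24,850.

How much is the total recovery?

£320,320

Statutory damages: 40 × £2,860 = £114,400
Greater of actual damages (£24,850) or statutory damages (£114,400): £114,400
Doubled: 2 × £114,400 = £228,800
Attorney fees: 40% of £228,800 = £91,520
Total before cap: £228,800 + £91,520 = £320,320
Cap at £689,650: £320,320 is within the cap, no reduction.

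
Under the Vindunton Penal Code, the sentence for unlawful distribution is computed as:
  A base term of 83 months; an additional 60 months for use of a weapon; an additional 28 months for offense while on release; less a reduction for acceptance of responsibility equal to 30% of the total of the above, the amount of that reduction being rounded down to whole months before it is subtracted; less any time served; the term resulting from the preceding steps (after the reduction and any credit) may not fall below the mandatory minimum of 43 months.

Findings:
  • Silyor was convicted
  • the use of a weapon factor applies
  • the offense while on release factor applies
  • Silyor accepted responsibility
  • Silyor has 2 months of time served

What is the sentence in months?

Sentence: 118 months

Use of a weapon enhancement: +60 months
Offense while on release enhancement: +28 months
Adjusted term: 83 months + 60 months + 28 months = 171 months
Acceptance of responsibility reduction: 30% of 171 months = 51 months (rounded down)
After reduction: 171 − 51 = 120 months
Less time served: 120 months − 2 months = 118 months
Minimum 43 months: 118 months meets the minimum, no increase.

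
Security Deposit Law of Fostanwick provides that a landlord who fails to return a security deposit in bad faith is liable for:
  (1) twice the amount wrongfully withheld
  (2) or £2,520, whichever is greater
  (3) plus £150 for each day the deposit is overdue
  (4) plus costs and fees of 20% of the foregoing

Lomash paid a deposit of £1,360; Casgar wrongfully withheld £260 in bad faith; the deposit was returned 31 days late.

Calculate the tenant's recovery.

Doubled: 2 × £260 = £520
Minimum £2,520: £520 is below the minimum → £2,520
Late-return penalty: 31 × £150 = £4,650
Damages plus late penalty: £2,520 + £4,650 = £7,170
Costs and fees: 20% of £7,170 = £1,434
Total recovery: £7,170 + £1,434 = £8,604

£8,604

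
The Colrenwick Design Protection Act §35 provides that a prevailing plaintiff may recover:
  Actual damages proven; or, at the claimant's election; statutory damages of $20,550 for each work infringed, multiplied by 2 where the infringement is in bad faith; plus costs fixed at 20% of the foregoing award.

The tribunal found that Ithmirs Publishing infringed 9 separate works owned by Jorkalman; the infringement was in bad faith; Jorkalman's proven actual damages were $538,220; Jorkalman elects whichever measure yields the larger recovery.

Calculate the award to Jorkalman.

Statutory damages: 9 × $20,550 = $184,950
Doubled: 2 × $184,950 = $369,900
Greater of actual damages ($538,220) or enhanced statutory damages ($369,900): $538,220
Costs: 20% of $538,220 = $107,644
Award plus costs: $538,220 + $107,644 = $645,864

$645,864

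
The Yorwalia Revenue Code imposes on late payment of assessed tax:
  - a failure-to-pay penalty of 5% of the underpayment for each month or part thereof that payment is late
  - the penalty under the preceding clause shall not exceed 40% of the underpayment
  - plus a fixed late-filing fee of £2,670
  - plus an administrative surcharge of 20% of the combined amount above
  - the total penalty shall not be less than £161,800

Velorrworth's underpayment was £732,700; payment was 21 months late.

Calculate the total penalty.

Accrued rate: 5% × 21 = 105%, capped at 40% → 40%
Failure-to-pay penalty: 40% of £732,700 = £293,080
Penalty before surcharge: £293,080 + £2,670 = £295,750
Administrative surcharge: 20% of £295,750 = £59,150
Total penalty: £295,750 + £59,150 = £354,900
Minimum £161,800: £354,900 meets the minimum, no increase.

£354,900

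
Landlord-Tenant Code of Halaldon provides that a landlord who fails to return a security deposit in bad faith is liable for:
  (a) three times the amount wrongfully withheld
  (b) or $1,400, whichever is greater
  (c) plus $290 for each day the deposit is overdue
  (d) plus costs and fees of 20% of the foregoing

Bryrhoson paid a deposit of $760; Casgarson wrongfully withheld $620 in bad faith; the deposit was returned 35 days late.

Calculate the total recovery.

Trebled: 3 × $620 = $1,860
Minimum $1,400: $1,860 meets the minimum, no increase.
Late-return penalty: 35 × $290 = $10,150
Damages plus late penalty: $1,860 + $10,150 = $12,010
Costs and fees: 20% of $12,010 = $2,402
Total recovery: $12,010 + $2,402 = $14,412

$14,412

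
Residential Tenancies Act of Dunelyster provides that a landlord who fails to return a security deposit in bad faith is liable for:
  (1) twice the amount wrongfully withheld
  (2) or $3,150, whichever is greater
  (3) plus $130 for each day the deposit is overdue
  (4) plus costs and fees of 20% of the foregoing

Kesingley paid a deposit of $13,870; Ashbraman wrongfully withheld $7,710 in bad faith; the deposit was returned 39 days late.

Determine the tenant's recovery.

$24,588

Doubled: 2 × $7,710 = $15,420
Minimum $3,150: $15,420 meets the minimum, no increase.
Late-return penalty: 39 × $130 = $5,070
Damages plus late penalty: $15,420 + $5,070 = $20,490
Costs and fees: 20% of $20,490 = $4,098
Total recovery: $20,490 + $4,098 = $24,588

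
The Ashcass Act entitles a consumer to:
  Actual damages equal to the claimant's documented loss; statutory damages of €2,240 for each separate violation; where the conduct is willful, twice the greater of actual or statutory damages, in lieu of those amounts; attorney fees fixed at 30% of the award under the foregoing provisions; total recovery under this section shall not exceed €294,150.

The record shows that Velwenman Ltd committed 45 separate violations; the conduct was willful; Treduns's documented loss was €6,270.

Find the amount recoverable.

€262,080

Statutory damages: 45 × €2,240 = €100,800
Greater of actual damages (€6,270) or statutory damages (€100,800): €100,800
Doubled: 2 × €100,800 = €201,600
Attorney fees: 30% of €201,600 = €60,480
Total before cap: €201,600 + €60,480 = €262,080
Cap at €294,150: €262,080 is within the cap, no reduction.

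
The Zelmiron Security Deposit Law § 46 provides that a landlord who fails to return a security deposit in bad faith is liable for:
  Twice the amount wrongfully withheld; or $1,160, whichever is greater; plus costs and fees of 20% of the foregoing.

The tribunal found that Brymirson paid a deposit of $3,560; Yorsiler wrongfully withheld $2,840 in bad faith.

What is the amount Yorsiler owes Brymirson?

$6,816

Doubled: 2 × $2,840 = $5,680
Minimum $1,160: $5,680 meets the minimum, no increase.
Costs and fees: 20% of $5,680 = $1,136
Total recovery: $5,680 + $1,136 = $6,816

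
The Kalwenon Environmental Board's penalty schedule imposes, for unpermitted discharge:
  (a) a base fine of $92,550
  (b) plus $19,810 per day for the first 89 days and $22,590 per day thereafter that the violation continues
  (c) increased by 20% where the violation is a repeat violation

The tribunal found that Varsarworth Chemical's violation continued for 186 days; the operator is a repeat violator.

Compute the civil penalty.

Civil penalty: $4,856,244

First 89 days: 89 × $19,810 = $1,763,090
Remaining days: (186 − 89) × $22,590 = $2,191,230
Per-day component: $1,763,090 + $2,191,230 = $3,954,320
Base plus per-day: $92,550 + $3,954,320 = $4,046,870
Enhancement: 20% of $4,046,870 = $809,374
Enhanced fine: $4,046,870 + $809,374 = $4,856,244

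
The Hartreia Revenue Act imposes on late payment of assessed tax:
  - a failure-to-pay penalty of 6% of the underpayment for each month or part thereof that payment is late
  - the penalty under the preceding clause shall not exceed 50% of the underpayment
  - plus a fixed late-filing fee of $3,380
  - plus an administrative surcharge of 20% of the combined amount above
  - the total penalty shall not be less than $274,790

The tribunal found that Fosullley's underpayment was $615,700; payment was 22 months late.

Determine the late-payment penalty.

Accrued rate: 6% × 22 = 132%, capped at 50% → 50%
Failure-to-pay penalty: 50% of $615,700 = $307,850
Penalty before surcharge: $307,850 + $3,380 = $311,230
Administrative surcharge: 20% of $311,230 = $62,246
Total penalty: $311,230 + $62,246 = $373,476
Minimum $274,790: $373,476 meets the minimum, no increase.

$373,476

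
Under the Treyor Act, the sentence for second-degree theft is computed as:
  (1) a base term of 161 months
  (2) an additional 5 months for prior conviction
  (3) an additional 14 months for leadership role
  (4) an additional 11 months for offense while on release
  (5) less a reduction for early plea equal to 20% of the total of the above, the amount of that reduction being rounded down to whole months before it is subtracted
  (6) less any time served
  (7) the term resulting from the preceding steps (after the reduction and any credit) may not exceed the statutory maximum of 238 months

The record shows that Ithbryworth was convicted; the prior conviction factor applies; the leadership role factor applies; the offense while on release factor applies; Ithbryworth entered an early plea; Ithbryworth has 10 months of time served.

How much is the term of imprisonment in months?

Prior conviction enhancement: +5 months
Leadership role enhancement: +14 months
Offense while on release enhancement: +11 months
Adjusted term: 161 months + 5 months + 14 months + 11 months = 191 months
Early plea reduction: 20% of 191 months = 38 months (rounded down)
After reduction: 191 − 38 = 153 months
Less time served: 153 months − 10 months = 143 months
Cap at 238 months: 143 months is within the cap, no reduction.

143 months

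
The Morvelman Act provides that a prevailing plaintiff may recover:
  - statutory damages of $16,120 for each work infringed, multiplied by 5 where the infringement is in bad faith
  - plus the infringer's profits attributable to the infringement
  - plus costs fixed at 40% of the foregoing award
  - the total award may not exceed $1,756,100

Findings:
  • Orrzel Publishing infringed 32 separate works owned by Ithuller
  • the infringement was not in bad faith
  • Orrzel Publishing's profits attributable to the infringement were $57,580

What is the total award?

Statutory damages: 32 × $16,120 = $515,840
Infringement not in bad faith: no ×5 enhancement.
Combined award: $515,840 + $57,580 = $573,420
Costs: 40% of $573,420 = $229,368
Award plus costs: $573,420 + $229,368 = $802,788
Cap at $1,756,100: $802,788 is within the cap, no reduction.

$802,788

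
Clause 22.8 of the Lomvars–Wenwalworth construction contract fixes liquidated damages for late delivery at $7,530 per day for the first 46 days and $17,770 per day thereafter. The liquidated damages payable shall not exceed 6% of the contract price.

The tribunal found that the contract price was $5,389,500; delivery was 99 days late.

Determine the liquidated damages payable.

Liquidated damages: $323,370

First 46 days: 46 × $7,530 = $346,380
Remaining days: (99 − 46) × $17,770 = $941,810
Accrued per-day damages: $346,380 + $941,810 = $1,288,190
Cap: 6% of $5,389,500 = $323,370
Cap at $323,370: $1,288,190 exceeds the cap → $323,370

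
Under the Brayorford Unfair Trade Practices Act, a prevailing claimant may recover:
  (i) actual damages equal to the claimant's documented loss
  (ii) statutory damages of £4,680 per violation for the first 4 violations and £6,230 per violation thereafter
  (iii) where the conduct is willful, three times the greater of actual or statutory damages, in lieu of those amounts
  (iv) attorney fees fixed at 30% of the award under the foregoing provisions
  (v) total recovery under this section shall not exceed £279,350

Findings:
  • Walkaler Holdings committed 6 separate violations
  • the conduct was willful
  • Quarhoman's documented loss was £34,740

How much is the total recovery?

First 4 violations: 4 × £4,680 = £18,720
Remaining violations: (6 − 4) × £6,230 = £12,460
Statutory damages: £18,720 + £12,460 = £31,180
Greater of actual damages (£34,740) or statutory damages (£31,180): £34,740
Trebled: 3 × £34,740 = £104,220
Attorney fees: 30% of £104,220 = £31,266
Total before cap: £104,220 + £31,266 = £135,486
Cap at £279,350: £135,486 is within the cap, no reduction.

£135,486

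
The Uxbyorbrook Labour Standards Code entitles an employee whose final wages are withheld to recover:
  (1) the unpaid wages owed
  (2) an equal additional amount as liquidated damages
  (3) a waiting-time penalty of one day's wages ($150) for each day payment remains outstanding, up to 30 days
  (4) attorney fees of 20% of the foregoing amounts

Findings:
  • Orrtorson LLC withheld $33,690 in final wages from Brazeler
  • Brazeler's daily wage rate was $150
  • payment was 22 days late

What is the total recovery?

$84,816

Liquidated damages (equal amount): $33,690
Penalty days: min(22, 30) = 22
Waiting-time penalty: 22 × $150 = $3,300
Subtotal: $33,690 + $33,690 + $3,300 = $70,680
Attorney fees: 20% of $70,680 = $14,136
Total award: $70,680 + $14,136 = $84,816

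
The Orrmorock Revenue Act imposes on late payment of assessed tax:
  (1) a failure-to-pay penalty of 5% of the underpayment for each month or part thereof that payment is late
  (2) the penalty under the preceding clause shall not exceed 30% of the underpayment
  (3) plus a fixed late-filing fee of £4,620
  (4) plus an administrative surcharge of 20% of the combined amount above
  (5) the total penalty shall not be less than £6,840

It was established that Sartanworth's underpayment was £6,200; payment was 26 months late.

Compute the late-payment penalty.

£7,776

Accrued rate: 5% × 26 = 130%, capped at 30% → 30%
Failure-to-pay penalty: 30% of £6,200 = £1,860
Penalty before surcharge: £1,860 + £4,620 = £6,480
Administrative surcharge: 20% of £6,480 = £1,296
Total penalty: £6,480 + £1,296 = £7,776
Minimum £6,840: £7,776 meets the minimum, no increase.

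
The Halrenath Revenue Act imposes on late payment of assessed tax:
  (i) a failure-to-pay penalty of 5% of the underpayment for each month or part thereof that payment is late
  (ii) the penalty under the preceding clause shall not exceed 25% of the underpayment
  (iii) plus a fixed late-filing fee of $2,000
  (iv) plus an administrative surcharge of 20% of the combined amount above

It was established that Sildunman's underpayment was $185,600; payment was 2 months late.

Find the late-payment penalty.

Accrued rate: 5% × 2 = 10%, capped at 25% → 10%
Failure-to-pay penalty: 10% of $185,600 = $18,560
Penalty before surcharge: $18,560 + $2,000 = $20,560
Administrative surcharge: 20% of $20,560 = $4,112
Total penalty: $20,560 + $4,112 = $24,672

$24,672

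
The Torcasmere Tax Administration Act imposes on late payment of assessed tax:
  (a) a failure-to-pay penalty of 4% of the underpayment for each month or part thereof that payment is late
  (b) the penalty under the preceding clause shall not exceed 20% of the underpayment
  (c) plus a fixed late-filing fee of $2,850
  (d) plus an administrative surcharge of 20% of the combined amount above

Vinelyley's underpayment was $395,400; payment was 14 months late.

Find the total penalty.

Accrued rate: 4% × 14 = 56%, capped at 20% → 20%
Failure-to-pay penalty: 20% of $395,400 = $79,080
Penalty before surcharge: $79,080 + $2,850 = $81,930
Administrative surcharge: 20% of $81,930 = $16,386
Total penalty: $81,930 + $16,386 = $98,316

Penalty: $98,316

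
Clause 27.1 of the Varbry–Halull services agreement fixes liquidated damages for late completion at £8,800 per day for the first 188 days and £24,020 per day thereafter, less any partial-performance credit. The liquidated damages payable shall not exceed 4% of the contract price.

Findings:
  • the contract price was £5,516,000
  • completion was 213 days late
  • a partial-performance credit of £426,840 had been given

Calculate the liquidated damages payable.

£220,640

First 188 days: 188 × £8,800 = £1,654,400
Remaining days: (213 − 188) × £24,020 = £600,500
Accrued per-day damages: £1,654,400 + £600,500 = £2,254,900
Less partial-performance credit: £2,254,900 − £426,840 = £1,828,060
Cap: 4% of £5,516,000 = £220,640
Cap at £220,640: £1,828,060 exceeds the cap → £220,640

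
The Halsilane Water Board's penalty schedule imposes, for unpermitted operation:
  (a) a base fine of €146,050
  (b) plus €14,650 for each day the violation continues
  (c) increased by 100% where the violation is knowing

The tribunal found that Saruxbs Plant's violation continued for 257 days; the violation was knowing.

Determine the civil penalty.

€7,822,200

Per-day component: 257 × €14,650 = €3,765,050
Base plus per-day: €146,050 + €3,765,050 = €3,911,100
Enhancement: 100% of €3,911,100 = €3,911,100
Enhanced fine: €3,911,100 + €3,911,100 = €7,822,200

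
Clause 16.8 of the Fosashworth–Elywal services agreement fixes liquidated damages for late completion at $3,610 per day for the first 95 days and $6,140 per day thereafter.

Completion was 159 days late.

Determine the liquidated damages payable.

$735,910

First 95 days: 95 × $3,610 = $342,950
Remaining days: (159 − 95) × $6,140 = $392,960
Accrued per-day damages: $342,950 + $392,960 = $735,910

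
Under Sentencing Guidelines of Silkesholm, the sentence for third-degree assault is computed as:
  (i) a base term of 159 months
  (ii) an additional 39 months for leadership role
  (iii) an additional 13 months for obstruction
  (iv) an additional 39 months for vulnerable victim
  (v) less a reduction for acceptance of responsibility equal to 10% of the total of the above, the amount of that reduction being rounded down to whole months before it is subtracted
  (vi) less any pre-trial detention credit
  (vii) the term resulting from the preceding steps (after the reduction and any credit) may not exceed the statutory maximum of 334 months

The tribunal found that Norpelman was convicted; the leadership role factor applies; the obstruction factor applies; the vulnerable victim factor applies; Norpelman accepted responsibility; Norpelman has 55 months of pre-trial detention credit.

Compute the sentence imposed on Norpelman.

170 months

Leadership role enhancement: +39 months
Obstruction enhancement: +13 months
Vulnerable victim enhancement: +39 months
Adjusted term: 159 months + 39 months + 13 months + 39 months = 250 months
Acceptance of responsibility reduction: 10% of 250 months = 25 months (rounded down)
After reduction: 250 − 25 = 225 months
Less pre-trial detention credit: 225 months − 55 months = 170 months
Cap at 334 months: 170 months is within the cap, no reduction.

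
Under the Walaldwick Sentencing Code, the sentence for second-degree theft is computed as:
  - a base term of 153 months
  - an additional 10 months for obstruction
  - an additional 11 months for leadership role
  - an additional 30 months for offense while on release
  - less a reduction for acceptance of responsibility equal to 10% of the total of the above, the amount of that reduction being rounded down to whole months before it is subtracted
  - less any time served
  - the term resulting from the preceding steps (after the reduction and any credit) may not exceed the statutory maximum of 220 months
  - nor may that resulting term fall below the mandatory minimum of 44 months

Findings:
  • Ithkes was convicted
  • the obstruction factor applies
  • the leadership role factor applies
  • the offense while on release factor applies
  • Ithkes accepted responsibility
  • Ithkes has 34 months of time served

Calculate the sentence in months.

Obstruction enhancement: +10 months
Leadership role enhancement: +11 months
Offense while on release enhancement: +30 months
Adjusted term: 153 months + 10 months + 11 months + 30 months = 204 months
Acceptance of responsibility reduction: 10% of 204 months = 20 months (rounded down)
After reduction: 204 − 20 = 184 months
Less time served: 184 months − 34 months = 150 months
Cap at 220 months: 150 months is within the cap, no reduction.
Minimum 44 months: 150 months meets the minimum, no increase.

150 months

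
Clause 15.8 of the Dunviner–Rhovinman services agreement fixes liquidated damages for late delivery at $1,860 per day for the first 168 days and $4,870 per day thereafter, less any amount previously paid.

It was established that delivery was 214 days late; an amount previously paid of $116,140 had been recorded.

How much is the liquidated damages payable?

First 168 days: 168 × $1,860 = $312,480
Remaining days: (214 − 168) × $4,870 = $224,020
Accrued per-day damages: $312,480 + $224,020 = $536,500
Less amount previously paid: $536,500 − $116,140 = $420,360

Liquidated damages: $420,360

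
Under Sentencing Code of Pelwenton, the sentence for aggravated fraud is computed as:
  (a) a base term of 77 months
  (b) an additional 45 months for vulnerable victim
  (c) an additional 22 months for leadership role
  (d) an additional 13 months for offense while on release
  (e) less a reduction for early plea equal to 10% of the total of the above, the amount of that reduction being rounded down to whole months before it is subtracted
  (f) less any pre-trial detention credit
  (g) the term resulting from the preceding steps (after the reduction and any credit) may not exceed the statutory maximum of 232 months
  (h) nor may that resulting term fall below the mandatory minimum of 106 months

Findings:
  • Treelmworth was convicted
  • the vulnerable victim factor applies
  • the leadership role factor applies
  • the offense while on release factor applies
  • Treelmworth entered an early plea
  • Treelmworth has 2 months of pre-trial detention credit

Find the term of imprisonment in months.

Sentence: 140 months

Vulnerable victim enhancement: +45 months
Leadership role enhancement: +22 months
Offense while on release enhancement: +13 months
Adjusted term: 77 months + 45 months + 22 months + 13 months = 157 months
Early plea reduction: 10% of 157 months = 15 months (rounded down)
After reduction: 157 − 15 = 142 months
Less pre-trial detention credit: 142 months − 2 months = 140 months
Cap at 232 months: 140 months is within the cap, no reduction.
Minimum 106 months: 140 months meets the minimum, no increase.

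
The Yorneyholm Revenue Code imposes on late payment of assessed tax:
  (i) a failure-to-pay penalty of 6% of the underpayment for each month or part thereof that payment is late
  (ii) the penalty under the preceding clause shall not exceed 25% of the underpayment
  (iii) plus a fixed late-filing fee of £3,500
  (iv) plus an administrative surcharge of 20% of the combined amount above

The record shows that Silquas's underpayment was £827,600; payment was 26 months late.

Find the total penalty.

Accrued rate: 6% × 26 = 156%, capped at 25% → 25%
Failure-to-pay penalty: 25% of £827,600 = £206,900
Penalty before surcharge: £206,900 + £3,500 = £210,400
Administrative surcharge: 20% of £210,400 = £42,080
Total penalty: £210,400 + £42,080 = £252,480

£252,480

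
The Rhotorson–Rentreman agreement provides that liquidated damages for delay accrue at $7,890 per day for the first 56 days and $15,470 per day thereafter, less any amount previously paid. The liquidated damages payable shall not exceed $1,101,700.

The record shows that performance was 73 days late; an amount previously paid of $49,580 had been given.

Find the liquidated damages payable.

$655,250

First 56 days: 56 × $7,890 = $441,840
Remaining days: (73 − 56) × $15,470 = $262,990
Accrued per-day damages: $441,840 + $262,990 = $704,830
Less amount previously paid: $704,830 − $49,580 = $655,250
Cap at $1,101,700: $655,250 is within the cap, no reduction.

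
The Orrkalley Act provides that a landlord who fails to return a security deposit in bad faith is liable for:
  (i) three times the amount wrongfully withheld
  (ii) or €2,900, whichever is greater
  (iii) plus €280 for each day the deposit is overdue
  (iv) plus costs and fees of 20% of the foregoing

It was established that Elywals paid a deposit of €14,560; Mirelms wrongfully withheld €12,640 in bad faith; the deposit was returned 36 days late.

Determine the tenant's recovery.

Trebled: 3 × €12,640 = €37,920
Minimum €2,900: €37,920 meets the minimum, no increase.
Late-return penalty: 36 × €280 = €10,080
Damages plus late penalty: €37,920 + €10,080 = €48,000
Costs and fees: 20% of €48,000 = €9,600
Total recovery: €48,000 + €9,600 = €57,600

€57,600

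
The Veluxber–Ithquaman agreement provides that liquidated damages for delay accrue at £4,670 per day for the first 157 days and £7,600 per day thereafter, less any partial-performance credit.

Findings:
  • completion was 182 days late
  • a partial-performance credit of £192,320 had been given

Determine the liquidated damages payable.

£730,870

First 157 days: 157 × £4,670 = £733,190
Remaining days: (182 − 157) × £7,600 = £190,000
Accrued per-day damages: £733,190 + £190,000 = £923,190
Less partial-performance credit: £923,190 − £192,320 = £730,870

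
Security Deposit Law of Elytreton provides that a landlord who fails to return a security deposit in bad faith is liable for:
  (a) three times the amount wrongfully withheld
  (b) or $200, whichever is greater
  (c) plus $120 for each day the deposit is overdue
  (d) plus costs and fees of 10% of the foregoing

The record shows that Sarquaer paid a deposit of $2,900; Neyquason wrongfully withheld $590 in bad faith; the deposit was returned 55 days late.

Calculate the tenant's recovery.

$9,207

Trebled: 3 × $590 = $1,770
Minimum $200: $1,770 meets the minimum, no increase.
Late-return penalty: 55 × $120 = $6,600
Damages plus late penalty: $1,770 + $6,600 = $8,370
Costs and fees: 10% of $8,370 = $837
Total recovery: $8,370 + $837 = $9,207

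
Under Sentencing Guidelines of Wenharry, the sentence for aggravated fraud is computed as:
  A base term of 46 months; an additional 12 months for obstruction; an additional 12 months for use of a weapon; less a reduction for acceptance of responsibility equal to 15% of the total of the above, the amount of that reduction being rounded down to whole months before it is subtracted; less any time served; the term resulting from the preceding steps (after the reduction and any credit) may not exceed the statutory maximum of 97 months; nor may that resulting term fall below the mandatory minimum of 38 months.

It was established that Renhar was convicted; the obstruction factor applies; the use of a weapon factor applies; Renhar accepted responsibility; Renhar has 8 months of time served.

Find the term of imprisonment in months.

52 months

Obstruction enhancement: +12 months
Use of a weapon enhancement: +12 months
Adjusted term: 46 months + 12 months + 12 months = 70 months
Acceptance of responsibility reduction: 15% of 70 months = 10 months (rounded down)
After reduction: 70 − 10 = 60 months
Less time served: 60 months − 8 months = 52 months
Cap at 97 months: 52 months is within the cap, no reduction.
Minimum 38 months: 52 months meets the minimum, no increase.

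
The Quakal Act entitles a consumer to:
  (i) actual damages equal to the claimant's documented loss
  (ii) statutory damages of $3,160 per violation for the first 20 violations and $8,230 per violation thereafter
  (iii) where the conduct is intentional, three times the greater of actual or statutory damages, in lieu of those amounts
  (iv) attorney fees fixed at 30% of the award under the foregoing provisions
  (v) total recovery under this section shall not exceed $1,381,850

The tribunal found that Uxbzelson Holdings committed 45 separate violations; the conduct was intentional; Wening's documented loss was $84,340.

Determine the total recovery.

First 20 violations: 20 × $3,160 = $63,200
Remaining violations: (45 − 20) × $8,230 = $205,750
Statutory damages: $63,200 + $205,750 = $268,950
Greater of actual damages ($84,340) or statutory damages ($268,950): $268,950
Trebled: 3 × $268,950 = $806,850
Attorney fees: 30% of $806,850 = $242,055
Total before cap: $806,850 + $242,055 = $1,048,905
Cap at $1,381,850: $1,048,905 is within the cap, no reduction.

Total recovery: $1,048,905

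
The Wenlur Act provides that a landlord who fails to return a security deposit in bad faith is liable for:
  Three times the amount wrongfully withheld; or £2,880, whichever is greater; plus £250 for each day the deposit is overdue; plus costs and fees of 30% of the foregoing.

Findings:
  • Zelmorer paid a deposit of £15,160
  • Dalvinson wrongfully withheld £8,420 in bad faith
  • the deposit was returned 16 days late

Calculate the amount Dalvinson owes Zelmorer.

Trebled: 3 × £8,420 = £25,260
Minimum £2,880: £25,260 meets the minimum, no increase.
Late-return penalty: 16 × £250 = £4,000
Damages plus late penalty: £25,260 + £4,000 = £29,260
Costs and fees: 30% of £29,260 = £8,778
Total recovery: £29,260 + £8,778 = £38,038

Recovery: £38,038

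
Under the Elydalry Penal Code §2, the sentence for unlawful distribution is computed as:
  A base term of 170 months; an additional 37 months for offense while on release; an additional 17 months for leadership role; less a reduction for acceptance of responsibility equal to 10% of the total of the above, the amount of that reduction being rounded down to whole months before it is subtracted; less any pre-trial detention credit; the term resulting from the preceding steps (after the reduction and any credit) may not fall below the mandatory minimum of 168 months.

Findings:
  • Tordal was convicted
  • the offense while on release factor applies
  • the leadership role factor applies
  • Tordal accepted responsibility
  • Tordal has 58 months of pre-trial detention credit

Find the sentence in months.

Offense while on release enhancement: +37 months
Leadership role enhancement: +17 months
Adjusted term: 170 months + 37 months + 17 months = 224 months
Acceptance of responsibility reduction: 10% of 224 months = 22 months (rounded down)
After reduction: 224 − 22 = 202 months
Less pre-trial detention credit: 202 months − 58 months = 144 months
Minimum 168 months: 144 months is below the minimum → 168 months

Sentence: 168 months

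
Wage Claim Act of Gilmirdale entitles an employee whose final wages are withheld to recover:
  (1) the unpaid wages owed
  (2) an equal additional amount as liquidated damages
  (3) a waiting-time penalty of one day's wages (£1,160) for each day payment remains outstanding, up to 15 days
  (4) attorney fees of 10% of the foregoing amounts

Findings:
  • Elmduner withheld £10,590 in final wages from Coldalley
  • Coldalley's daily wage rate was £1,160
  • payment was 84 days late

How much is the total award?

Liquidated damages (equal amount): £10,590
Penalty days: min(84, 15) = 15
Waiting-time penalty: 15 × £1,160 = £17,400
Subtotal: £10,590 + £10,590 + £17,400 = £38,580
Attorney fees: 10% of £38,580 = £3,858
Total award: £38,580 + £3,858 = £42,438

£42,438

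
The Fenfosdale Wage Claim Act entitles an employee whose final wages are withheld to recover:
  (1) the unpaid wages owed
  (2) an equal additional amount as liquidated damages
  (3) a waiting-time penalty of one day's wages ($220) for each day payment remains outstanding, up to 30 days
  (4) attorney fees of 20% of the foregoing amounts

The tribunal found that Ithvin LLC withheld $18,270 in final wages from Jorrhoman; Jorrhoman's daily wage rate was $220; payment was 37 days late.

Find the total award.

Liquidated damages (equal amount): $18,270
Penalty days: min(37, 30) = 30
Waiting-time penalty: 30 × $220 = $6,600
Subtotal: $18,270 + $18,270 + $6,600 = $43,140
Attorney fees: 20% of $43,140 = $8,628
Total award: $43,140 + $8,628 = $51,768

$51,768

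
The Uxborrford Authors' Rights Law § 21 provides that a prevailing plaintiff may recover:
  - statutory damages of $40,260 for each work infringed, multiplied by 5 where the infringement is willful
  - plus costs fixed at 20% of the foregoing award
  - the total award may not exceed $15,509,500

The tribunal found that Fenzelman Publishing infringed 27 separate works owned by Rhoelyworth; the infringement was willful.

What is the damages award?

$6,522,120

Statutory damages: 27 × $40,260 = $1,087,020
Multiplied by 5: 5 × $1,087,020 = $5,435,100
Costs: 20% of $5,435,100 = $1,087,020
Award plus costs: $5,435,100 + $1,087,020 = $6,522,120
Cap at $15,509,500: $6,522,120 is within the cap, no reduction.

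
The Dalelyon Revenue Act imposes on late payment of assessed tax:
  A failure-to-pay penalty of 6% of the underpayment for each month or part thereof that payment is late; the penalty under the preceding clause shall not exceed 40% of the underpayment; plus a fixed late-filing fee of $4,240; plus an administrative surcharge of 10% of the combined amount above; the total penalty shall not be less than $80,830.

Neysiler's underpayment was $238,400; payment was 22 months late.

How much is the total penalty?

$109,560

Accrued rate: 6% × 22 = 132%, capped at 40% → 40%
Failure-to-pay penalty: 40% of $238,400 = $95,360
Penalty before surcharge: $95,360 + $4,240 = $99,600
Administrative surcharge: 10% of $99,600 = $9,960
Total penalty: $99,600 + $9,960 = $109,560
Minimum $80,830: $109,560 meets the minimum, no increase.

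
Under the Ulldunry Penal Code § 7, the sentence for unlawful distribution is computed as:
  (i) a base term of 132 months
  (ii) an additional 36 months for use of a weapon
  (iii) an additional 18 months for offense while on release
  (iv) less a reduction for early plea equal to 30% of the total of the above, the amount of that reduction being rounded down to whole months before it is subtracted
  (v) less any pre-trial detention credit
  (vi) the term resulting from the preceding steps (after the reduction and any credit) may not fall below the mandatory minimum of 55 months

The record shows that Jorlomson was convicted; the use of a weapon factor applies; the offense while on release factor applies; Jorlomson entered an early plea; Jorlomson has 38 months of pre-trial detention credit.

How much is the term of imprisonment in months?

Use of a weapon enhancement: +36 months
Offense while on release enhancement: +18 months
Adjusted term: 132 months + 36 months + 18 months = 186 months
Early plea reduction: 30% of 186 months = 55 months (rounded down)
After reduction: 186 − 55 = 131 months
Less pre-trial detention credit: 131 months − 38 months = 93 months
Minimum 55 months: 93 months meets the minimum, no increase.

93 months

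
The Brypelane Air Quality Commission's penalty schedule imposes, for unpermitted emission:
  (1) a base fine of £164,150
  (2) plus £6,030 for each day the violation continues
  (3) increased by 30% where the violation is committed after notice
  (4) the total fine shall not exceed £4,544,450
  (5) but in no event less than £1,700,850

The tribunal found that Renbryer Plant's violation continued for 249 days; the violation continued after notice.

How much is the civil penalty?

Per-day component: 249 × £6,030 = £1,501,470
Base plus per-day: £164,150 + £1,501,470 = £1,665,620
Enhancement: 30% of £1,665,620 = £499,686
Enhanced fine: £1,665,620 + £499,686 = £2,165,306
Cap at £4,544,450: £2,165,306 is within the cap, no reduction.
Minimum £1,700,850: £2,165,306 meets the minimum, no increase.

Civil penalty: £2,165,306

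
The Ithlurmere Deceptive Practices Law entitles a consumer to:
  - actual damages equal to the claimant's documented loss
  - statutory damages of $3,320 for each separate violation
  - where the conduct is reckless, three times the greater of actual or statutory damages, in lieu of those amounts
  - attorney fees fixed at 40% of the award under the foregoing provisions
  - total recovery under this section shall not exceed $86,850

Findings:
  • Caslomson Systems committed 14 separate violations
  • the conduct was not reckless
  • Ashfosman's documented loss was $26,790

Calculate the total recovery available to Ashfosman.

Statutory damages: 14 × $3,320 = $46,480
Conduct not reckless: the in-lieu enhancement does not apply.
Actual plus statutory damages: $26,790 + $46,480 = $73,270
Attorney fees: 40% of $73,270 = $29,308
Total before cap: $73,270 + $29,308 = $102,578
Cap at $86,850: $102,578 exceeds the cap → $86,850

$86,850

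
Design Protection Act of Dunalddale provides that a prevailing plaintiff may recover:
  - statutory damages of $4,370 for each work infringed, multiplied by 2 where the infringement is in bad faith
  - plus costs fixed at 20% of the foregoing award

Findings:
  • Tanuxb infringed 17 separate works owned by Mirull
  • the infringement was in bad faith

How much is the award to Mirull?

$178,296

Statutory damages: 17 × $4,370 = $74,290
Doubled: 2 × $74,290 = $148,580
Costs: 20% of $148,580 = $29,716
Award plus costs: $148,580 + $29,716 = $178,296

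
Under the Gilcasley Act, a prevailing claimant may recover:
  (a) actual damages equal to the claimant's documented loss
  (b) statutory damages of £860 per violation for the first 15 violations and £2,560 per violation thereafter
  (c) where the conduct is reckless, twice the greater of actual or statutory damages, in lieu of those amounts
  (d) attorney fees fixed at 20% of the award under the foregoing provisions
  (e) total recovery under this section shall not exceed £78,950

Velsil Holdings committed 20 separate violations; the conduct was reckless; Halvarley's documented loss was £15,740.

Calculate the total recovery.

First 15 violations: 15 × £860 = £12,900
Remaining violations: (20 − 15) × £2,560 = £12,800
Statutory damages: £12,900 + £12,800 = £25,700
Greater of actual damages (£15,740) or statutory damages (£25,700): £25,700
Doubled: 2 × £25,700 = £51,400
Attorney fees: 20% of £51,400 = £10,280
Total before cap: £51,400 + £10,280 = £61,680
Cap at £78,950: £61,680 is within the cap, no reduction.

Total recovery: £61,680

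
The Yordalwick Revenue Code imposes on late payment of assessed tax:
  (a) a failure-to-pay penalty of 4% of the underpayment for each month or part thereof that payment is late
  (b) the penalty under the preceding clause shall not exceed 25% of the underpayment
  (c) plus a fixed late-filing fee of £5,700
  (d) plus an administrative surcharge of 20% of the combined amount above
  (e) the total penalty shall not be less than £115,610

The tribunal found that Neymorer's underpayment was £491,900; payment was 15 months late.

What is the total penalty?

£154,410

Accrued rate: 4% × 15 = 60%, capped at 25% → 25%
Failure-to-pay penalty: 25% of £491,900 = £122,975
Penalty before surcharge: £122,975 + £5,700 = £128,675
Administrative surcharge: 20% of £128,675 = £25,735
Total penalty: £128,675 + £25,735 = £154,410
Minimum £115,610: £154,410 meets the minimum, no increase.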